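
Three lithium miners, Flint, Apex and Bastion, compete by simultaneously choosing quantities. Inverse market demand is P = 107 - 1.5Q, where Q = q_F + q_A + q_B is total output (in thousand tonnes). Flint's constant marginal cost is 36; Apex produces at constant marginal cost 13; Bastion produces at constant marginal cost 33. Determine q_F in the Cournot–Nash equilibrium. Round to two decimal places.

Flint's profit: π_F = (107 - 1.5Q)q_F - (36q_F). Setting ∂π_F/∂q_F = 0: 71 - 3q_F - (3/2)(q_A + q_B) = 0.
Apex's first-order condition: 94 - 3q_A - (3/2)(q_F + q_B) = 0.
Bastion's profit: π_B = (107 - 1.5Q)q_B - (33q_B). Setting ∂π_B/∂q_B = 0: 74 - 3q_B - (3/2)(q_F + q_A) = 0.
Summing all 3 equations gives 239 − 6Q = 0, hence Q = 239/6.
Back-substituting: q_F = (71 − 239/4)/(3/2) = 15/2, q_A = (94 − 239/4)/(3/2) = 137/6, q_B = (74 − 239/4)/(3/2) = 19/2.

7.50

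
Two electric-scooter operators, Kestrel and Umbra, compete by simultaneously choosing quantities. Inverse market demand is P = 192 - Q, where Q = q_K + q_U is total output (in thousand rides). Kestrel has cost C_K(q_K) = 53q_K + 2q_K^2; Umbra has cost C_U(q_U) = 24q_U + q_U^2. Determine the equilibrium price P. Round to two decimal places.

137.35

Kestrel's profit: π_K = (192 - Q)q_K - (53q_K + 2q_K²). Setting ∂π_K/∂q_K = 0: 139 - 6q_K - (q_U) = 0.
Umbra's first-order condition: 168 - 4q_U - (q_K) = 0.
So q_K = (139 - q_U)/6 and q_U = (168 - q_K)/4.
Solving the pair: q_K = 388/23, q_U = 869/23.
Total output Q = 1257/23, so price P = 192 - 1257/23 = 137.3478.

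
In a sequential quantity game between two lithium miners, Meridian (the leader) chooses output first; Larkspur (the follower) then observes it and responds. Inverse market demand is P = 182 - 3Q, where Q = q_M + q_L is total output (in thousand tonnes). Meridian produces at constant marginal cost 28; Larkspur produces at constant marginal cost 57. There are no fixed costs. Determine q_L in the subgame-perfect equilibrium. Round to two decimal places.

Solve by backward induction. Given q_M, the follower Larkspur maximises π_L = (182 - 3q_M - 3q_L)q_L - 57q_L.
Setting the follower's marginal profit to zero, 125 - 3q_M - 6q_L = 0, i.e. q_L = (125 - 3q_M)/6.
Meridian substitutes q_L(q_M) into its own profit: π_M = q_M(182 - 3q_M - (125 - 3q_M)/2) - 28q_M = (239/2 - (3/2)q_M)q_M - 28q_M.
The leader's first-order condition 183/2 - 3q_M = 0 yields q_M = 61/2.
Then q_L = (125 - 3·(61/2))/6 = 67/12.

5.58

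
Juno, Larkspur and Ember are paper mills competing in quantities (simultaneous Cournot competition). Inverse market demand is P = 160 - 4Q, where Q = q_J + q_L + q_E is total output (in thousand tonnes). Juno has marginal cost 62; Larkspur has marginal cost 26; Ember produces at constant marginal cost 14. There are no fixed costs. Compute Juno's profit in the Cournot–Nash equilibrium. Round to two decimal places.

Juno's profit: π_J = (160 - 4Q)q_J - (62q_J). Setting ∂π_J/∂q_J = 0: 98 - 8q_J - 4(q_L + q_E) = 0.
Larkspur's first-order condition: 134 - 8q_L - 4(q_J + q_E) = 0.
Ember's first-order condition: 146 - 8q_E - 4(q_J + q_L) = 0.
Adding the 3 first-order conditions: 378 − 16Q = 0, so Q = 189/8.
Back-substituting: q_J = (98 − 189/2)/4 = 7/8, q_L = (134 − 189/2)/4 = 79/8, q_E = (146 − 189/2)/4 = 103/8.
Price P = 160 - 4·(189/8) = 131/2.
Juno's profit: (131/2 - 62)·(7/8) = 49/16.

3.06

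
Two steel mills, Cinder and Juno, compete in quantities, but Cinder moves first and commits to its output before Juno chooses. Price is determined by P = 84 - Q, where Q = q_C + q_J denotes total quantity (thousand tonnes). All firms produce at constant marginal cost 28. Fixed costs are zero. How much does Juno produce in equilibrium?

Solve by backward induction. Given q_C, the follower Juno maximises π_J = (84 - q_C - q_J)q_J - 28q_J.
Setting the follower's marginal profit to zero, 56 - q_C - 2q_J = 0, i.e. q_J = (56 - q_C)/2.
Cinder substitutes q_J(q_C) into its own profit: π_C = q_C(84 - q_C - (56 - q_C)/2) - 28q_C = (56 - (1/2)q_C)q_C - 28q_C.
The leader's first-order condition 28 - q_C = 0 yields q_C = 28.
Then q_J = (56 - 28)/2 = 14.

14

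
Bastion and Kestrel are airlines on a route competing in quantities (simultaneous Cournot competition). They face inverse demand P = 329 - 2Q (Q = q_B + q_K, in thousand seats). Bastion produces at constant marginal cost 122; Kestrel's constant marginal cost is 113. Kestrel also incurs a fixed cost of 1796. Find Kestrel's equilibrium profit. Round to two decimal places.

1016.50

Bastion's profit: π_B = (329 - 2Q)q_B - (122q_B). Setting ∂π_B/∂q_B = 0: 207 - 4q_B - 2(q_K) = 0.
Kestrel's first-order condition: 216 - 4q_K - 2(q_B) = 0.
Rearranging gives the reaction functions q_B = (207 - 2q_K)/4 and q_K = (216 - 2q_B)/4.
Substituting one into the other gives q_B = 33 and q_K = 75/2.
Price P = 329 - 2·(141/2) = 188.
Kestrel's profit: (188 - 113)·(75/2) - 1796 = 1016.5000.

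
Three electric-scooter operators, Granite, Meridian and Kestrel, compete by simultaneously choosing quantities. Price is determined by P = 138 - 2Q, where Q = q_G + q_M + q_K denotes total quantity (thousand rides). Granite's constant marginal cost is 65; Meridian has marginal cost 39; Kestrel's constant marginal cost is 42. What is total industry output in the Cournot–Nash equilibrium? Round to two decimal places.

Granite's profit: π_G = (138 - 2Q)q_G - (65q_G). Setting ∂π_G/∂q_G = 0: 73 - 4q_G - 2(q_M + q_K) = 0.
Meridian's profit: π_M = (138 - 2Q)q_M - (39q_M). Setting ∂π_M/∂q_M = 0: 99 - 4q_M - 2(q_G + q_K) = 0.
Kestrel's first-order condition: 96 - 4q_K - 2(q_G + q_M) = 0.
Adding the 3 conditions: 268 − 4Q − 4Q = 0, i.e. Q = 67/2.
Back-substituting: q_G = (73 − 67)/2 = 3, q_M = (99 − 67)/2 = 16, q_K = (96 − 67)/2 = 29/2.
Total output Q = 3 + 16 + 29/2 = 67/2.

33.50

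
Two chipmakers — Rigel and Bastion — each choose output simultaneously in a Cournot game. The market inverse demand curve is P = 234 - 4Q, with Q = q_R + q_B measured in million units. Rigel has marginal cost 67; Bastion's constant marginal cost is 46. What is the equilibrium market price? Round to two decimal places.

Rigel's profit: π_R = (234 - 4Q)q_R - (67q_R). Setting ∂π_R/∂q_R = 0: 167 - 8q_R - 4(q_B) = 0.
Bastion's first-order condition: 188 - 8q_B - 4(q_R) = 0.
Best responses: q_R = (167 - 4q_B)/8, q_B = (188 - 4q_R)/8.
Substituting one into the other gives q_R = 73/6 and q_B = 209/12.
Total output Q = 355/12, so price P = 234 - 4·(355/12) = 347/3.

115.67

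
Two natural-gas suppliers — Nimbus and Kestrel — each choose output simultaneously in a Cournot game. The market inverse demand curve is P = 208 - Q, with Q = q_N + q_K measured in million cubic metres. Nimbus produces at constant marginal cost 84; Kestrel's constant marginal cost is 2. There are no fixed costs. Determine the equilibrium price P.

98

Nimbus's profit: π_N = (208 - Q)q_N - (84q_N). Setting ∂π_N/∂q_N = 0: 124 - 2q_N - (q_K) = 0.
Kestrel's first-order condition: 206 - 2q_K - (q_N) = 0.
Best responses: q_N = (124 - q_K)/2, q_K = (206 - q_N)/2.
Solving the pair: q_N = 14, q_K = 96.
Total output Q = 110, so price P = 208 - 110 = 98.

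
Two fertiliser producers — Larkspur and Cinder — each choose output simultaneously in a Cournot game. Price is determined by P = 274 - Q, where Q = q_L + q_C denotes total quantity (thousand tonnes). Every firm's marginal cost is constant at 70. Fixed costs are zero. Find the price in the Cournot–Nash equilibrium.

Each firm earns π_i = (274 - Q)q_i - 70q_i.
Setting ∂π_i/∂q_i = 0 with rivals' quantities fixed: 204 - 2q_i - q_j = 0.
With identical firms every q_j equals q_i, so q_j = q_i and 204 = 3q_i, giving q_i = 68.
Total output Q = 136, so price P = 274 - 136 = 138.

138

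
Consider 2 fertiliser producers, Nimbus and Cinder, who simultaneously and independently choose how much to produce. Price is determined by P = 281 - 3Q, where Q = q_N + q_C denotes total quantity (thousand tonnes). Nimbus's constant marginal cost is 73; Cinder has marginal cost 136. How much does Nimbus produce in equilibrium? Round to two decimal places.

30.11

Nimbus's profit: π_N = (281 - 3Q)q_N - (73q_N). Setting ∂π_N/∂q_N = 0: 208 - 6q_N - 3(q_C) = 0.
Cinder's profit: π_C = (281 - 3Q)q_C - (136q_C). Setting ∂π_C/∂q_C = 0: 145 - 6q_C - 3(q_N) = 0.
Best responses: q_N = (208 - 3q_C)/6, q_C = (145 - 3q_N)/6.
Substituting one into the other gives q_N = 271/9 and q_C = 82/9.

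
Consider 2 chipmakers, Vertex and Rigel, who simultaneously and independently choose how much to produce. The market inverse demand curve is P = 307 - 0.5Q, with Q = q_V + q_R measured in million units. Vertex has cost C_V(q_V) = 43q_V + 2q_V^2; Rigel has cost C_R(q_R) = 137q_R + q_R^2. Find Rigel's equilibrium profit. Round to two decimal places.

3554.32

Vertex's profit: π_V = (307 - 0.5Q)q_V - (43q_V + 2q_V²). Setting ∂π_V/∂q_V = 0: 264 - 5q_V - (1/2)(q_R) = 0.
Rigel's first-order condition: 170 - 3q_R - (1/2)(q_V) = 0.
Rearranging gives the reaction functions q_V = (264 - (1/2)q_R)/5 and q_R = (170 - (1/2)q_V)/3.
Substituting one into the other gives q_V = 47.9322 and q_R = 48.6780.
Price P = 307 - (1/2)·96.6102 = 258.6949.
Rigel's profit: 258.6949·48.6780 - 137·48.6780 - 48.6780² = 3554.3166.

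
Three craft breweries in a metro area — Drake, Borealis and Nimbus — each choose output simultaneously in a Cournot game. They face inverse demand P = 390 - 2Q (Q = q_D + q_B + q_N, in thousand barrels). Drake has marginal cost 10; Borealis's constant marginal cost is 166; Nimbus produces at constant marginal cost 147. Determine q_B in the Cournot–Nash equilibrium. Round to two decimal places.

Drake's profit: π_D = (390 - 2Q)q_D - (10q_D). Setting ∂π_D/∂q_D = 0: 380 - 4q_D - 2(q_B + q_N) = 0.
Borealis's profit: π_B = (390 - 2Q)q_B - (166q_B). Setting ∂π_B/∂q_B = 0: 224 - 4q_B - 2(q_D + q_N) = 0.
Nimbus's first-order condition: 243 - 4q_N - 2(q_D + q_B) = 0.
Adding the 3 conditions: 847 − 4Q − 4Q = 0, i.e. Q = 847/8.
Back-substituting: q_D = (380 − 847/4)/2 = 673/8, q_B = (224 − 847/4)/2 = 49/8, q_N = (243 − 847/4)/2 = 125/8.

6.13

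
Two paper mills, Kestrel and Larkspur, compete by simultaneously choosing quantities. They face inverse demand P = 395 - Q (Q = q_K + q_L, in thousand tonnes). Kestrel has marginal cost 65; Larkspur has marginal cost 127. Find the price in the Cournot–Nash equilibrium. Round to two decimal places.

Kestrel's profit: π_K = (395 - Q)q_K - (65q_K). Setting ∂π_K/∂q_K = 0: 330 - 2q_K - (q_L) = 0.
Larkspur's profit: π_L = (395 - Q)q_L - (127q_L). Setting ∂π_L/∂q_L = 0: 268 - 2q_L - (q_K) = 0.
So q_K = (330 - q_L)/2 and q_L = (268 - q_K)/2.
Solving the pair: q_K = 392/3, q_L = 206/3.
Total output Q = 598/3, so price P = 395 - 598/3 = 587/3.

195.67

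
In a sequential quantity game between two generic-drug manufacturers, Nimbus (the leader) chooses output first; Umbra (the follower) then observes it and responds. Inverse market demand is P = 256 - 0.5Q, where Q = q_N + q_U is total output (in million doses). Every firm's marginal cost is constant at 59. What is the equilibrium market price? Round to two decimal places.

108.25

The follower Umbra best-responds to any q_N: π_U = (256 - 0.5Q)q_U - 59q_U.
∂π_U/∂q_U = 197 - (1/2)q_N - q_U = 0 gives the reaction function q_U = (197 - (1/2)q_N).
The leader anticipates this reaction. Substituting into P = 256 - 0.5Q gives P = 315/2 - (1/4)q_N, so π_N = (315/2 - (1/4)q_N)q_N - 59q_N.
Leader FOC: 197/2 - (1/2)q_N = 0, so q_N = 197.
Then q_U = (197 - (1/2)·197) = 197/2.
Total output Q = 591/2, so price P = 256 - (1/2)·(591/2) = 433/4.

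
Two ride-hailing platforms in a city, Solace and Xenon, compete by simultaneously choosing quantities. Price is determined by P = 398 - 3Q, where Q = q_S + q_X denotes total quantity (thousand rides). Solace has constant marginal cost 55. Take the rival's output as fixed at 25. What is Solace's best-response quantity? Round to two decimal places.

44.67

With the rival's output fixed at 25, Solace's profit is π_S = (398 - 3·25 - 3q_S)q_S - (55q_S) = (323 - 3q_S)q_S - (55q_S).
∂π_S/∂q_S = 268 - 6q_S = 0, so q_S = 134/3.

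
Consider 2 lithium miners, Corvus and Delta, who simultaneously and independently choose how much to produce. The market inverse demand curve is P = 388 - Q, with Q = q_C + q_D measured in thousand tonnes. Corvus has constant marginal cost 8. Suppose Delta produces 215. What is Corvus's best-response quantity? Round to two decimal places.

82.50

With the rival's output fixed at 215, Corvus's profit is π_C = (388 - 215 - q_C)q_C - (8q_C) = (173 - q_C)q_C - (8q_C).
∂π_C/∂q_C = 165 - 2q_C = 0, so q_C = 165/2.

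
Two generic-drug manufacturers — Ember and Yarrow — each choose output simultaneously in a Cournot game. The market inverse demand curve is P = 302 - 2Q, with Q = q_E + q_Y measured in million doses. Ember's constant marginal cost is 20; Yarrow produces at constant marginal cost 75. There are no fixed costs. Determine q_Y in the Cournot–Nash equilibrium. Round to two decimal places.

Ember's profit: π_E = (302 - 2Q)q_E - (20q_E). Setting ∂π_E/∂q_E = 0: 282 - 4q_E - 2(q_Y) = 0.
Yarrow's profit: π_Y = (302 - 2Q)q_Y - (75q_Y). Setting ∂π_Y/∂q_Y = 0: 227 - 4q_Y - 2(q_E) = 0.
So q_E = (282 - 2q_Y)/4 and q_Y = (227 - 2q_E)/4.
Solving the pair: q_E = 337/6, q_Y = 86/3.

28.67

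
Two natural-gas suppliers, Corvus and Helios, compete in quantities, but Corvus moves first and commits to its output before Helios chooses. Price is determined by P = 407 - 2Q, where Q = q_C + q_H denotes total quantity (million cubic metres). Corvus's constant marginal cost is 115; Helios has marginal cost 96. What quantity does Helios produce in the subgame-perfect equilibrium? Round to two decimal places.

Solve by backward induction. Given q_C, the follower Helios maximises π_H = (407 - 2q_C - 2q_H)q_H - 96q_H.
Setting the follower's marginal profit to zero, 311 - 2q_C - 4q_H = 0, i.e. q_H = (311 - 2q_C)/4.
The leader anticipates this reaction. Substituting into P = 407 - 2Q gives P = 503/2 - q_C, so π_C = (503/2 - q_C)q_C - 115q_C.
Maximising: ∂π_C/∂q_C = 273/2 - 2q_C = 0, giving q_C = 273/4.
Then q_H = (311 - 2·(273/4))/4 = 349/8.

43.63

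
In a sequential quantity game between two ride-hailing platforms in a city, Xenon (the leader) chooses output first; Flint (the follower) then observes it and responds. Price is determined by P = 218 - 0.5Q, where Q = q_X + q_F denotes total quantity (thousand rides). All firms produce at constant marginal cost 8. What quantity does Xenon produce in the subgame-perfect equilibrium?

The follower Flint best-responds to any q_X: π_F = (218 - 0.5Q)q_F - 8q_F.
Follower FOC: 210 - (1/2)q_X - q_F = 0, so q_F(q_X) = (210 - (1/2)q_X).
Xenon substitutes q_F(q_X) into its own profit: π_X = q_X(218 - (1/2)q_X - (210 - (1/2)q_X)/2) - 8q_X = (113 - (1/4)q_X)q_X - 8q_X.
The leader's first-order condition 105 - (1/2)q_X = 0 yields q_X = 210.
Then q_F = (210 - (1/2)·210) = 105.

210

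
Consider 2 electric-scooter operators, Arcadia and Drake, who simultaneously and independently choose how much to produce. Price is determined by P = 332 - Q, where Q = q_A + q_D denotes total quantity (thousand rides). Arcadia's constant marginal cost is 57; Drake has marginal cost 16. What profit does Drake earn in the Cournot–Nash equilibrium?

14161

Arcadia's profit: π_A = (332 - Q)q_A - (57q_A). Setting ∂π_A/∂q_A = 0: 275 - 2q_A - (q_D) = 0.
Drake's profit: π_D = (332 - Q)q_D - (16q_D). Setting ∂π_D/∂q_D = 0: 316 - 2q_D - (q_A) = 0.
Best responses: q_A = (275 - q_D)/2, q_D = (316 - q_A)/2.
Solving the pair: q_A = 78, q_D = 119.
Price P = 332 - 197 = 135.
Drake's profit: (135 - 16)·119 = 14161.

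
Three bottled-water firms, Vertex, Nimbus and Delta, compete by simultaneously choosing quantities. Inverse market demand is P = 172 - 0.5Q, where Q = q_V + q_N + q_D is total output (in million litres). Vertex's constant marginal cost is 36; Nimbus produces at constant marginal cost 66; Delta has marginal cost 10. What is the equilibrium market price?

Vertex's profit: π_V = (172 - 0.5Q)q_V - (36q_V). Setting ∂π_V/∂q_V = 0: 136 - q_V - (1/2)(q_N + q_D) = 0.
Nimbus's first-order condition: 106 - q_N - (1/2)(q_V + q_D) = 0.
Delta's first-order condition: 162 - q_D - (1/2)(q_V + q_N) = 0.
Adding the 3 first-order conditions: 404 − 2Q = 0, so Q = 202.
Back-substituting: q_V = (136 − 101)/(1/2) = 70, q_N = (106 − 101)/(1/2) = 10, q_D = (162 − 101)/(1/2) = 122.
Total output Q = 202, so price P = 172 - (1/2)·202 = 71.

71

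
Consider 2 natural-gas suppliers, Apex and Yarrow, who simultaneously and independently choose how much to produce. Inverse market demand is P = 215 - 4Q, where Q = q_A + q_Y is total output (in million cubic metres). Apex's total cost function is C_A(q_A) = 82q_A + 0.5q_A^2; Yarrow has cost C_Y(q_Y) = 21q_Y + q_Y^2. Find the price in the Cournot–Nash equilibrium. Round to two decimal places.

Apex's profit: π_A = (215 - 4Q)q_A - (82q_A + (1/2)q_A²). Setting ∂π_A/∂q_A = 0: 133 - 9q_A - 4(q_Y) = 0.
Yarrow's first-order condition: 194 - 10q_Y - 4(q_A) = 0.
Best responses: q_A = (133 - 4q_Y)/9, q_Y = (194 - 4q_A)/10.
Solving the pair: q_A = 277/37, q_Y = 607/37.
Total output Q = 884/37, so price P = 215 - 4·(884/37) = 119.4324.

119.43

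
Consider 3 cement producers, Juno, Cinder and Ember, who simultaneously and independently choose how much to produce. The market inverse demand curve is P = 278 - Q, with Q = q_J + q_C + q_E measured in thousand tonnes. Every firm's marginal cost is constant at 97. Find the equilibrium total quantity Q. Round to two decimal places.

Each firm earns π_i = (278 - Q)q_i - 97q_i.
Setting ∂π_i/∂q_i = 0 with rivals' quantities fixed: 181 - 2q_i - Σ_{j≠i} q_j = 0.
With identical firms every q_j equals q_i, so Σ_{j≠i} q_j = 2q_i and 181 = 4q_i, giving q_i = 181/4.
Total output Q = 181/4 + 181/4 + 181/4 = 543/4.

135.75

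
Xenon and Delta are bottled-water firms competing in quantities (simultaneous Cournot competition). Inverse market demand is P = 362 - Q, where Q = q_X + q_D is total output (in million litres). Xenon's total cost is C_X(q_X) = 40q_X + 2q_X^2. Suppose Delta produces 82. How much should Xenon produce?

40

With the rival's output fixed at 82, Xenon's profit is π_X = (362 - 82 - q_X)q_X - (40q_X + 2q_X²) = (280 - q_X)q_X - (40q_X + 2q_X²).
∂π_X/∂q_X = 240 - 6q_X = 0, so q_X = 40.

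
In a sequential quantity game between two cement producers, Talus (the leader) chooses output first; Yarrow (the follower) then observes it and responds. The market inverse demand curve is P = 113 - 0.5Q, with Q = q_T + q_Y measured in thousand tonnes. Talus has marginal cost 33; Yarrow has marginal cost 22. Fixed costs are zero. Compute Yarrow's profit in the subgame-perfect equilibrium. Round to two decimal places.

Solve by backward induction. Given q_T, the follower Yarrow maximises π_Y = (113 - (1/2)q_T - (1/2)q_Y)q_Y - 22q_Y.
Setting the follower's marginal profit to zero, 91 - (1/2)q_T - q_Y = 0, i.e. q_Y = (91 - (1/2)q_T).
Talus substitutes q_Y(q_T) into its own profit: π_T = q_T(113 - (1/2)q_T - (91 - (1/2)q_T)/2) - 33q_T = (135/2 - (1/4)q_T)q_T - 33q_T.
Leader FOC: 69/2 - (1/2)q_T = 0, so q_T = 69.
Then q_Y = (91 - (1/2)·69) = 113/2.
Price P = 113 - (1/2)·(251/2) = 201/4.
Yarrow's profit: (201/4 - 22)·(113/2) = 1596.1250.

1596.13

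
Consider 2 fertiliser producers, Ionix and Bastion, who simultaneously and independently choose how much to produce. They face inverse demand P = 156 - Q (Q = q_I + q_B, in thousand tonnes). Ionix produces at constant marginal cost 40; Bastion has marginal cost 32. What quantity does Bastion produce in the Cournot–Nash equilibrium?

Ionix's profit: π_I = (156 - Q)q_I - (40q_I). Setting ∂π_I/∂q_I = 0: 116 - 2q_I - (q_B) = 0.
Bastion's profit: π_B = (156 - Q)q_B - (32q_B). Setting ∂π_B/∂q_B = 0: 124 - 2q_B - (q_I) = 0.
Rearranging gives the reaction functions q_I = (116 - q_B)/2 and q_B = (124 - q_I)/2.
Solving the pair: q_I = 36, q_B = 44.

44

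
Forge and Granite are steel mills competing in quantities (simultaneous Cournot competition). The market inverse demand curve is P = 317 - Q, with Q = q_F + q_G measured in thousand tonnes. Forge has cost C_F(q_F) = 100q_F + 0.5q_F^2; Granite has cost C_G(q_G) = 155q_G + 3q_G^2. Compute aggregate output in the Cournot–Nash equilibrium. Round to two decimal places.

80.13

Forge's profit: π_F = (317 - Q)q_F - (100q_F + (1/2)q_F²). Setting ∂π_F/∂q_F = 0: 217 - 3q_F - (q_G) = 0.
Granite's first-order condition: 162 - 8q_G - (q_F) = 0.
Best responses: q_F = (217 - q_G)/3, q_G = (162 - q_F)/8.
Solving the pair: q_F = 1574/23, q_G = 269/23.
Total output Q = 1574/23 + 269/23 = 1843/23.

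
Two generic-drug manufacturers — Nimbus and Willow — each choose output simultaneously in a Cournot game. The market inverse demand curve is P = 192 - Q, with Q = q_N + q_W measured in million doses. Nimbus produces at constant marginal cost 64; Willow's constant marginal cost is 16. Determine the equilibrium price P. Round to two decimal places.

90.67

Nimbus's profit: π_N = (192 - Q)q_N - (64q_N). Setting ∂π_N/∂q_N = 0: 128 - 2q_N - (q_W) = 0.
Willow's first-order condition: 176 - 2q_W - (q_N) = 0.
Rearranging gives the reaction functions q_N = (128 - q_W)/2 and q_W = (176 - q_N)/2.
Substituting one into the other gives q_N = 80/3 and q_W = 224/3.
Total output Q = 304/3, so price P = 192 - 304/3 = 272/3.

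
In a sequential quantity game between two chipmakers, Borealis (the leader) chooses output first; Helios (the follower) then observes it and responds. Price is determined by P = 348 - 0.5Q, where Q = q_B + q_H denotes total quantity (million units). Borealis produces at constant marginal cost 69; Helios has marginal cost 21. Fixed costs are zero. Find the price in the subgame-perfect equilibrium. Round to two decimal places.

126.75

Solve by backward induction. Given q_B, the follower Helios maximises π_H = (348 - (1/2)q_B - (1/2)q_H)q_H - 21q_H.
∂π_H/∂q_H = 327 - (1/2)q_B - q_H = 0 gives the reaction function q_H = (327 - (1/2)q_B).
The leader anticipates this reaction. Substituting into P = 348 - 0.5Q gives P = 369/2 - (1/4)q_B, so π_B = (369/2 - (1/4)q_B)q_B - 69q_B.
The leader's first-order condition 231/2 - (1/2)q_B = 0 yields q_B = 231.
Then q_H = (327 - (1/2)·231) = 423/2.
Total output Q = 885/2, so price P = 348 - (1/2)·(885/2) = 507/4.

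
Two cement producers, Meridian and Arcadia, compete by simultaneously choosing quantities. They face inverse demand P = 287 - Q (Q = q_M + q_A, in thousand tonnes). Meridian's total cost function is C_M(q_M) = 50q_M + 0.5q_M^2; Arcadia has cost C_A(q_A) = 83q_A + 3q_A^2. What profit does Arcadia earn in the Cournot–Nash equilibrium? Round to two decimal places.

1063.33

Meridian's profit: π_M = (287 - Q)q_M - (50q_M + (1/2)q_M²). Setting ∂π_M/∂q_M = 0: 237 - 3q_M - (q_A) = 0.
Arcadia's first-order condition: 204 - 8q_A - (q_M) = 0.
Best responses: q_M = (237 - q_A)/3, q_A = (204 - q_M)/8.
Solving the pair: q_M = 1692/23, q_A = 375/23.
Price P = 287 - 89.8696 = 197.1304.
Arcadia's profit: 197.1304·(375/23) - 83·(375/23) - 3(375/23)² = 1063.3270.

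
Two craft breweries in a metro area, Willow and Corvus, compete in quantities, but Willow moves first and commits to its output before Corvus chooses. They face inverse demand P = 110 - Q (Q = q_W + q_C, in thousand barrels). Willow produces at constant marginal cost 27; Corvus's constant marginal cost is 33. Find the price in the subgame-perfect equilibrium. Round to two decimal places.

49.25

The follower Corvus best-responds to any q_W: π_C = (110 - Q)q_C - 33q_C.
∂π_C/∂q_C = 77 - q_W - 2q_C = 0 gives the reaction function q_C = (77 - q_W)/2.
Willow substitutes q_C(q_W) into its own profit: π_W = q_W(110 - q_W - (77 - q_W)/2) - 27q_W = (143/2 - (1/2)q_W)q_W - 27q_W.
Leader FOC: 89/2 - q_W = 0, so q_W = 89/2.
Then q_C = (77 - 89/2)/2 = 65/4.
Total output Q = 243/4, so price P = 110 - 243/4 = 197/4.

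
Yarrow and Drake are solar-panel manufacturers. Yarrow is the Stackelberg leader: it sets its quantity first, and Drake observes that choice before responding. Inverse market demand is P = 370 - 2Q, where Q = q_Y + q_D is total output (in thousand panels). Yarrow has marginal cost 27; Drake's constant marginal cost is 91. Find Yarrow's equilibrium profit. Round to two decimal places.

Solve by backward induction. Given q_Y, the follower Drake maximises π_D = (370 - 2q_Y - 2q_D)q_D - 91q_D.
Setting the follower's marginal profit to zero, 279 - 2q_Y - 4q_D = 0, i.e. q_D = (279 - 2q_Y)/4.
Yarrow substitutes q_D(q_Y) into its own profit: π_Y = q_Y(370 - 2q_Y - (279 - 2q_Y)/2) - 27q_Y = (461/2 - q_Y)q_Y - 27q_Y.
The leader's first-order condition 407/2 - 2q_Y = 0 yields q_Y = 407/4.
Then q_D = (279 - 2·(407/4))/4 = 151/8.
Price P = 370 - 2·(965/8) = 515/4.
Yarrow's profit: (515/4 - 27)·(407/4) = 10353.0625.

10353.06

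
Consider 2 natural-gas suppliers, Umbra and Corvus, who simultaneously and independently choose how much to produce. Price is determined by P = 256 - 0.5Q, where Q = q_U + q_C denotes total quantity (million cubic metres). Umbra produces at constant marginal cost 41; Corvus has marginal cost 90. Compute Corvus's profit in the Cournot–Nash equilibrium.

3042

Umbra's profit: π_U = (256 - 0.5Q)q_U - (41q_U). Setting ∂π_U/∂q_U = 0: 215 - q_U - (1/2)(q_C) = 0.
Corvus's first-order condition: 166 - q_C - (1/2)(q_U) = 0.
So q_U = (215 - (1/2)q_C) and q_C = (166 - (1/2)q_U).
Substituting one into the other gives q_U = 176 and q_C = 78.
Price P = 256 - (1/2)·254 = 129.
Corvus's profit: (129 - 90)·78 = 3042.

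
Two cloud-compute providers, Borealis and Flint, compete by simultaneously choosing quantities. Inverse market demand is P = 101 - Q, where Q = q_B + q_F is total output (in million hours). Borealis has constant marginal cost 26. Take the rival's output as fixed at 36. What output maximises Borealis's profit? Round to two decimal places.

19.50

With the rival's output fixed at 36, Borealis's profit is π_B = (101 - 36 - q_B)q_B - (26q_B) = (65 - q_B)q_B - (26q_B).
∂π_B/∂q_B = 39 - 2q_B = 0, so q_B = 39/2.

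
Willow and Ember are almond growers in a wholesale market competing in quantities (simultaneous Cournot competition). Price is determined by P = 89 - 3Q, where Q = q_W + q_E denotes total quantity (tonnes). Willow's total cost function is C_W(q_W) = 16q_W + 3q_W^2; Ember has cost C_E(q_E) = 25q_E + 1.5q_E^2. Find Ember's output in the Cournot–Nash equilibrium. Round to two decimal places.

5.55

Willow's profit: π_W = (89 - 3Q)q_W - (16q_W + 3q_W²). Setting ∂π_W/∂q_W = 0: 73 - 12q_W - 3(q_E) = 0.
Ember's profit: π_E = (89 - 3Q)q_E - (25q_E + (3/2)q_E²). Setting ∂π_E/∂q_E = 0: 64 - 9q_E - 3(q_W) = 0.
Best responses: q_W = (73 - 3q_E)/12, q_E = (64 - 3q_W)/9.
Solving the pair: q_W = 155/33, q_E = 61/11.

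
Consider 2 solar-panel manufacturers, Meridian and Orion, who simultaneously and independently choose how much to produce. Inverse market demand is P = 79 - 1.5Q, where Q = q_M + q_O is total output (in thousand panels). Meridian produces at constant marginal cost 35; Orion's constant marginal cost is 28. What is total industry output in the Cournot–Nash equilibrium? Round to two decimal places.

21.11

Meridian's profit: π_M = (79 - 1.5Q)q_M - (35q_M). Setting ∂π_M/∂q_M = 0: 44 - 3q_M - (3/2)(q_O) = 0.
Orion's first-order condition: 51 - 3q_O - (3/2)(q_M) = 0.
Best responses: q_M = (44 - (3/2)q_O)/3, q_O = (51 - (3/2)q_M)/3.
Substituting one into the other gives q_M = 74/9 and q_O = 116/9.
Total output Q = 74/9 + 116/9 = 190/9.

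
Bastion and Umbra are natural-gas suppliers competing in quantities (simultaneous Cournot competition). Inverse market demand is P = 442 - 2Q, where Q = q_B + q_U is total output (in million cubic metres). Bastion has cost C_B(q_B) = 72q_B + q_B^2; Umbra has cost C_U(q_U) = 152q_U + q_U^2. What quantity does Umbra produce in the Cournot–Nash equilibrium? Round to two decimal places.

31.25

Bastion's profit: π_B = (442 - 2Q)q_B - (72q_B + q_B²). Setting ∂π_B/∂q_B = 0: 370 - 6q_B - 2(q_U) = 0.
Umbra's first-order condition: 290 - 6q_U - 2(q_B) = 0.
Rearranging gives the reaction functions q_B = (370 - 2q_U)/6 and q_U = (290 - 2q_B)/6.
Solving the pair: q_B = 205/4, q_U = 125/4.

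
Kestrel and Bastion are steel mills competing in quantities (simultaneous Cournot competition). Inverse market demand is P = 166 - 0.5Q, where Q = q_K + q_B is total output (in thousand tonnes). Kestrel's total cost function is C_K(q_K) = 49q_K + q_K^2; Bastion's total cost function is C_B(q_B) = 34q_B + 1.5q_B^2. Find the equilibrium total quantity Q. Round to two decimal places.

Kestrel's profit: π_K = (166 - 0.5Q)q_K - (49q_K + q_K²). Setting ∂π_K/∂q_K = 0: 117 - 3q_K - (1/2)(q_B) = 0.
Bastion's profit: π_B = (166 - 0.5Q)q_B - (34q_B + (3/2)q_B²). Setting ∂π_B/∂q_B = 0: 132 - 4q_B - (1/2)(q_K) = 0.
So q_K = (117 - (1/2)q_B)/3 and q_B = (132 - (1/2)q_K)/4.
Solving the pair: q_K = 1608/47, q_B = 1350/47.
Total output Q = 1608/47 + 1350/47 = 62.9362.

62.94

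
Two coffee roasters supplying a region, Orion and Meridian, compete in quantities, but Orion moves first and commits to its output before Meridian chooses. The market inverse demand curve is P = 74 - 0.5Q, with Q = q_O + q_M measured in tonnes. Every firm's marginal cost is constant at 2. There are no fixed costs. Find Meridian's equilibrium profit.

The follower Meridian best-responds to any q_O: π_M = (74 - 0.5Q)q_M - 2q_M.
∂π_M/∂q_M = 72 - (1/2)q_O - q_M = 0 gives the reaction function q_M = (72 - (1/2)q_O).
The leader anticipates this reaction. Substituting into P = 74 - 0.5Q gives P = 38 - (1/4)q_O, so π_O = (38 - (1/4)q_O)q_O - 2q_O.
The leader's first-order condition 36 - (1/2)q_O = 0 yields q_O = 72.
Then q_M = (72 - (1/2)·72) = 36.
Price P = 74 - (1/2)·108 = 20.
Meridian's profit: (20 - 2)·36 = 648.

648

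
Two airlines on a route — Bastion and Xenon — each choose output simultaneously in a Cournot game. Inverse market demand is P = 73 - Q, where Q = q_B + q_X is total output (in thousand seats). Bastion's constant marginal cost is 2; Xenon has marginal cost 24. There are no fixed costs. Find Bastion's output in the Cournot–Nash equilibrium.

31

Bastion's profit: π_B = (73 - Q)q_B - (2q_B). Setting ∂π_B/∂q_B = 0: 71 - 2q_B - (q_X) = 0.
Xenon's first-order condition: 49 - 2q_X - (q_B) = 0.
Best responses: q_B = (71 - q_X)/2, q_X = (49 - q_B)/2.
Solving the pair: q_B = 31, q_X = 9.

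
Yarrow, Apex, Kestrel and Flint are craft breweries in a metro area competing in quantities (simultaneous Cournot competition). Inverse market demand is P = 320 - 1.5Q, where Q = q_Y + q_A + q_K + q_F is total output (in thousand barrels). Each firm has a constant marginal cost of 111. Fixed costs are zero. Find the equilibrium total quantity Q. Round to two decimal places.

111.47

Each firm earns π_i = (320 - 1.5Q)q_i - 111q_i.
Setting ∂π_i/∂q_i = 0 with rivals' quantities fixed: 209 - 3q_i - (3/2)·Σ_{j≠i} q_j = 0.
By symmetry each firm produces the same amount; substituting Σ_{j≠i} q_j = 3q_i yields q_i = 209/(15/2) = 418/15.
Total output Q = 418/15 + 418/15 + 418/15 + 418/15 = 1672/15.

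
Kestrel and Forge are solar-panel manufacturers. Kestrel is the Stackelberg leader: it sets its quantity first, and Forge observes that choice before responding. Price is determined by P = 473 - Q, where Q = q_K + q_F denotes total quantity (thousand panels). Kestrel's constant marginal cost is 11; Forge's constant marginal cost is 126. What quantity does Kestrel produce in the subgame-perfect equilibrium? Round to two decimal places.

Solve by backward induction. Given q_K, the follower Forge maximises π_F = (473 - q_K - q_F)q_F - 126q_F.
Setting the follower's marginal profit to zero, 347 - q_K - 2q_F = 0, i.e. q_F = (347 - q_K)/2.
The leader anticipates this reaction. Substituting into P = 473 - Q gives P = 599/2 - (1/2)q_K, so π_K = (599/2 - (1/2)q_K)q_K - 11q_K.
The leader's first-order condition 577/2 - q_K = 0 yields q_K = 577/2.
Then q_F = (347 - 577/2)/2 = 117/4.

288.50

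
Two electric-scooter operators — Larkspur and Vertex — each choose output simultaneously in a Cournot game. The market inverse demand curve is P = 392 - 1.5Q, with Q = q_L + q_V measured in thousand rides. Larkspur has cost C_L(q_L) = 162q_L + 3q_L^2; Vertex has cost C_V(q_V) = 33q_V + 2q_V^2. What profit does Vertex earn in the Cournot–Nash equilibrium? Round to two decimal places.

7898.93

Larkspur's profit: π_L = (392 - 1.5Q)q_L - (162q_L + 3q_L²). Setting ∂π_L/∂q_L = 0: 230 - 9q_L - (3/2)(q_V) = 0.
Vertex's first-order condition: 359 - 7q_V - (3/2)(q_L) = 0.
So q_L = (230 - (3/2)q_V)/9 and q_V = (359 - (3/2)q_L)/7.
Solving the pair: q_L = 17.6379, q_V = 47.5062.
Price P = 392 - (3/2)·65.1440 = 294.2840.
Vertex's profit: 294.2840·47.5062 - 33·47.5062 - 2·47.5062² = 7898.9276.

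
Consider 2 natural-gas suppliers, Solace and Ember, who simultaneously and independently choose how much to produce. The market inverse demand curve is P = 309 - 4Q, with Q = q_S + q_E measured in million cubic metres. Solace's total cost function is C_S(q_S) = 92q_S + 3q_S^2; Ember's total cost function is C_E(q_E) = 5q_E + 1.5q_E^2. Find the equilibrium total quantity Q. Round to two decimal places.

Solace's profit: π_S = (309 - 4Q)q_S - (92q_S + 3q_S²). Setting ∂π_S/∂q_S = 0: 217 - 14q_S - 4(q_E) = 0.
Ember's first-order condition: 304 - 11q_E - 4(q_S) = 0.
So q_S = (217 - 4q_E)/14 and q_E = (304 - 4q_S)/11.
Substituting one into the other gives q_S = 1171/138 and q_E = 1694/69.
Total output Q = 1171/138 + 1694/69 = 33.0362.

33.04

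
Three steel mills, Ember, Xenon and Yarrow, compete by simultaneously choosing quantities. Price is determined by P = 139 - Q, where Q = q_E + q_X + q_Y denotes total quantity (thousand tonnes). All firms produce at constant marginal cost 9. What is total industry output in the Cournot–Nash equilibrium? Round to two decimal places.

97.50

A representative firm's profit is π_i = q_i(139 - Q) - 9q_i.
First-order condition (treating rivals' output as given): 130 - 2q_i - Σ_{j≠i} q_j = 0.
By symmetry each firm produces the same amount; substituting Σ_{j≠i} q_j = 2q_i yields q_i = 130/4 = 65/2.
Total output Q = 65/2 + 65/2 + 65/2 = 195/2.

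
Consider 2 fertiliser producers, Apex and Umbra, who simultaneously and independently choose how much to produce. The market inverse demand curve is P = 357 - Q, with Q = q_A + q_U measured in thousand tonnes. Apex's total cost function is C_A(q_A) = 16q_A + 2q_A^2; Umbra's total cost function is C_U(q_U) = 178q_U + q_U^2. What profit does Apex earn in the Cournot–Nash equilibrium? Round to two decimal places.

Apex's profit: π_A = (357 - Q)q_A - (16q_A + 2q_A²). Setting ∂π_A/∂q_A = 0: 341 - 6q_A - (q_U) = 0.
Umbra's first-order condition: 179 - 4q_U - (q_A) = 0.
Best responses: q_A = (341 - q_U)/6, q_U = (179 - q_A)/4.
Solving the pair: q_A = 1185/23, q_U = 733/23.
Price P = 357 - 1918/23 = 273.6087.
Apex's profit: 273.6087·(1185/23) - 16·(1185/23) - 2(1185/23)² = 7963.4688.

7963.47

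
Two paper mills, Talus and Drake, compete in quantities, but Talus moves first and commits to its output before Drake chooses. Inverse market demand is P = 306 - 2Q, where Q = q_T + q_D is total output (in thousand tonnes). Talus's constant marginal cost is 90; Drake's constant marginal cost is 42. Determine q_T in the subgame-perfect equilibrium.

42

Solve by backward induction. Given q_T, the follower Drake maximises π_D = (306 - 2q_T - 2q_D)q_D - 42q_D.
Follower FOC: 264 - 2q_T - 4q_D = 0, so q_D(q_T) = (264 - 2q_T)/4.
Talus substitutes q_D(q_T) into its own profit: π_T = q_T(306 - 2q_T - (264 - 2q_T)/2) - 90q_T = (174 - q_T)q_T - 90q_T.
Maximising: ∂π_T/∂q_T = 84 - 2q_T = 0, giving q_T = 42.
Then q_D = (264 - 2·42)/4 = 45.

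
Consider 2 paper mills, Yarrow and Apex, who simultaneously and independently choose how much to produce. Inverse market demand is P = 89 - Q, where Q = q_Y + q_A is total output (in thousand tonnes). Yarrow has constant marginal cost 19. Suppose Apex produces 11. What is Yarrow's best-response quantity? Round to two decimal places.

29.50

With the rival's output fixed at 11, Yarrow's profit is π_Y = (89 - 11 - q_Y)q_Y - (19q_Y) = (78 - q_Y)q_Y - (19q_Y).
∂π_Y/∂q_Y = 59 - 2q_Y = 0, so q_Y = 59/2.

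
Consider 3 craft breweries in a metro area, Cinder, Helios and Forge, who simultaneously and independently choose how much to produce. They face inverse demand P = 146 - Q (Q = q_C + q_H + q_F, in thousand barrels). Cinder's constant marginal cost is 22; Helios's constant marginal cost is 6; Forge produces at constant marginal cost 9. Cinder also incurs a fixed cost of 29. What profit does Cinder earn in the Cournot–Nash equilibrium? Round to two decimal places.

Cinder's profit: π_C = (146 - Q)q_C - (22q_C). Setting ∂π_C/∂q_C = 0: 124 - 2q_C - (q_H + q_F) = 0.
Helios's first-order condition: 140 - 2q_H - (q_C + q_F) = 0.
Forge's profit: π_F = (146 - Q)q_F - (9q_F). Setting ∂π_F/∂q_F = 0: 137 - 2q_F - (q_C + q_H) = 0.
Adding the 3 first-order conditions: 401 − 4Q = 0, so Q = 401/4.
Back-substituting: q_C = (124 − 401/4) = 95/4, q_H = (140 − 401/4) = 159/4, q_F = (137 − 401/4) = 147/4.
Price P = 146 - 401/4 = 183/4.
Cinder's profit: (183/4 - 22)·(95/4) - 29 = 535.0625.

535.06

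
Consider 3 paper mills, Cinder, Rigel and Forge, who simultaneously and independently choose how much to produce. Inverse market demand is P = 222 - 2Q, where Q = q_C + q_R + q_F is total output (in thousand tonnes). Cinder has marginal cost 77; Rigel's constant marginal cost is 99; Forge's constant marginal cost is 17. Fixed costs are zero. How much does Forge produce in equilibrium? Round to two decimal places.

Cinder's profit: π_C = (222 - 2Q)q_C - (77q_C). Setting ∂π_C/∂q_C = 0: 145 - 4q_C - 2(q_R + q_F) = 0.
Rigel's profit: π_R = (222 - 2Q)q_R - (99q_R). Setting ∂π_R/∂q_R = 0: 123 - 4q_R - 2(q_C + q_F) = 0.
Forge's first-order condition: 205 - 4q_F - 2(q_C + q_R) = 0.
Adding the 3 first-order conditions: 473 − 8Q = 0, so Q = 473/8.
Back-substituting: q_C = (145 − 473/4)/2 = 107/8, q_R = (123 − 473/4)/2 = 19/8, q_F = (205 − 473/4)/2 = 347/8.

43.38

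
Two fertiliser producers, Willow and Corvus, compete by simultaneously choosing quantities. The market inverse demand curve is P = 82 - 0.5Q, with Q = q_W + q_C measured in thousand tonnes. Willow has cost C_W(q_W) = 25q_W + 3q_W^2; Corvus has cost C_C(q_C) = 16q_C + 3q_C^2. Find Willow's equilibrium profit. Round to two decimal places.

197.28

Willow's profit: π_W = (82 - 0.5Q)q_W - (25q_W + 3q_W²). Setting ∂π_W/∂q_W = 0: 57 - 7q_W - (1/2)(q_C) = 0.
Corvus's first-order condition: 66 - 7q_C - (1/2)(q_W) = 0.
Best responses: q_W = (57 - (1/2)q_C)/7, q_C = (66 - (1/2)q_W)/7.
Substituting one into the other gives q_W = 488/65 and q_C = 578/65.
Price P = 82 - (1/2)·(82/5) = 369/5.
Willow's profit: (369/5)·(488/65) - 25·(488/65) - 3(488/65)² = 197.2791.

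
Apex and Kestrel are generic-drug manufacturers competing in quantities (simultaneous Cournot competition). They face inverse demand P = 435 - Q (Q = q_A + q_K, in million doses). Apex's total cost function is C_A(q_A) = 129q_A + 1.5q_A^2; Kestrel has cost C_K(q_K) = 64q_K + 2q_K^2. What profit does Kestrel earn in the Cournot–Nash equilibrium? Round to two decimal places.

Apex's profit: π_A = (435 - Q)q_A - (129q_A + (3/2)q_A²). Setting ∂π_A/∂q_A = 0: 306 - 5q_A - (q_K) = 0.
Kestrel's first-order condition: 371 - 6q_K - (q_A) = 0.
Rearranging gives the reaction functions q_A = (306 - q_K)/5 and q_K = (371 - q_A)/6.
Solving the pair: q_A = 1465/29, q_K = 1549/29.
Price P = 435 - 103.9310 = 331.0690.
Kestrel's profit: 331.0690·(1549/29) - 64·(1549/29) - 2(1549/29)² = 8559.0999.

8559.10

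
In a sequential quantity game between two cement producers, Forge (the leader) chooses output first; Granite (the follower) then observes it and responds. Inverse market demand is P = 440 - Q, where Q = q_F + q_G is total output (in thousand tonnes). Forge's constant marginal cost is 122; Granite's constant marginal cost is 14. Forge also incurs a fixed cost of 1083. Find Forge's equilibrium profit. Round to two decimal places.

Solve by backward induction. Given q_F, the follower Granite maximises π_G = (440 - q_F - q_G)q_G - 14q_G.
Follower FOC: 426 - q_F - 2q_G = 0, so q_G(q_F) = (426 - q_F)/2.
Forge substitutes q_G(q_F) into its own profit: π_F = q_F(440 - q_F - (426 - q_F)/2) - 122q_F = (227 - (1/2)q_F)q_F - 122q_F.
Leader FOC: 105 - q_F = 0, so q_F = 105.
Then q_G = (426 - 105)/2 = 321/2.
Price P = 440 - 531/2 = 349/2.
Forge's profit: (349/2 - 122)·105 - 1083 = 4429.5000.

4429.50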